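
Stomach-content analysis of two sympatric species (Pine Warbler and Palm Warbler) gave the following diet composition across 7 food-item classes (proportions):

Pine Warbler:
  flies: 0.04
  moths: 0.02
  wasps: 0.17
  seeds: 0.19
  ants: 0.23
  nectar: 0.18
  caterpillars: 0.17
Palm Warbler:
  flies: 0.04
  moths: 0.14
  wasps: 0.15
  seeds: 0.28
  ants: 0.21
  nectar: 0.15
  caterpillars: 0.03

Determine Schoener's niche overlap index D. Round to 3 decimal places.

Σ|p₁ᵢ − p₂ᵢ| = 0.00 + 0.12 + 0.02 + 0.09 + 0.02 + 0.03 + 0.14 = 0.42
D = 1 − ½ × 0.42 = 1 − 0.210 = 0.79000

0.790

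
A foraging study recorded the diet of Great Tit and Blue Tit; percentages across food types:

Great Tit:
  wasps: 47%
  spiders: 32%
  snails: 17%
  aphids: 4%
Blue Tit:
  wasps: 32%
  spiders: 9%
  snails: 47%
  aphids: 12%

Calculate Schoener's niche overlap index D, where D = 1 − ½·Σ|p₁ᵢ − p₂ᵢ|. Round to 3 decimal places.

0.620

Convert percentages to proportions (divide by 100).
Σ|p₁ᵢ − p₂ᵢ| = 0.15 + 0.23 + 0.30 + 0.08 = 0.76
D = 1 − ½ × 0.76 = 1 − 0.380 = 0.62000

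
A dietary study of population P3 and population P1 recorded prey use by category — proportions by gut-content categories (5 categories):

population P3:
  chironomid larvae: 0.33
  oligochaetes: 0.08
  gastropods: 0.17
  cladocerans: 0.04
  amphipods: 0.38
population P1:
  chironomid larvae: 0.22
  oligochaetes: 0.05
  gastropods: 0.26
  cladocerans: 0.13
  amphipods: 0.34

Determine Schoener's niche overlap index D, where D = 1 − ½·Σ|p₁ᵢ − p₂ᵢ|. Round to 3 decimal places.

0.820

Σ|p₁ᵢ − p₂ᵢ| = 0.11 + 0.03 + 0.09 + 0.09 + 0.04 = 0.36
D = 1 − ½ × 0.36 = 1 − 0.180 = 0.82000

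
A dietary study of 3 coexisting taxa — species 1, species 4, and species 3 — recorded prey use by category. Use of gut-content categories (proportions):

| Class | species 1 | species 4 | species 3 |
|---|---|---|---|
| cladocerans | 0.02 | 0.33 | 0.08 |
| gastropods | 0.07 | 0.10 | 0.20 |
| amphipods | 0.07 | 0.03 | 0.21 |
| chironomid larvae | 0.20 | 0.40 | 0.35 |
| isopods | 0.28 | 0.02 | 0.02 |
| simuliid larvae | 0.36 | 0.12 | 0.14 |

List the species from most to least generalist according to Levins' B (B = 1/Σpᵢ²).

Σp_1ᵢ² = 0.02² + 0.07² + 0.07² + 0.20² + 0.28² + 0.36² = 0.0004 + 0.0049 + 0.0049 + 0.0400 + 0.0784 + 0.1296 = 0.2582
B_1 = 1 / 0.2582 = 3.8730
Σp_4ᵢ² = 0.33² + 0.10² + 0.03² + 0.40² + 0.02² + 0.12² = 0.1089 + 0.0100 + 0.0009 + 0.1600 + 0.0004 + 0.0144 = 0.2946
B_4 = 1 / 0.2946 = 3.3944
Σp_3ᵢ² = 0.08² + 0.20² + 0.21² + 0.35² + 0.02² + 0.14² = 0.0064 + 0.0400 + 0.0441 + 0.1225 + 0.0004 + 0.0196 = 0.2330
B_3 = 1 / 0.2330 = 4.2918
Ranking by B (broadest → narrowest): species 3 (4.29) > species 1 (3.87) > species 4 (3.39)

species 3 > species 1 > species 4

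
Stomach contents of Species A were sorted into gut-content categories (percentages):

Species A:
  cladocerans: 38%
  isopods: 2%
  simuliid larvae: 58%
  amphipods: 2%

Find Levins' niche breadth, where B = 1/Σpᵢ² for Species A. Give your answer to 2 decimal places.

Convert percentages to proportions (divide by 100).
Σpᵢ² = 0.38² + 0.02² + 0.58² + 0.02² = 0.1444 + 0.0004 + 0.3364 + 0.0004 = 0.4816
B = 1 / 0.4816 = 2.0764

2.08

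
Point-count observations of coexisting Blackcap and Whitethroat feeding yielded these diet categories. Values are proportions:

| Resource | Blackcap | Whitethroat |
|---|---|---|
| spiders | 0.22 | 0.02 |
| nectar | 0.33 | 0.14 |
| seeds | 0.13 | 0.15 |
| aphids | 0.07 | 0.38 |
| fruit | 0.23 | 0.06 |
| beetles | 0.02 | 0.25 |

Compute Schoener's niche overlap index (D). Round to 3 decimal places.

Σ|p₁ᵢ − p₂ᵢ| = 0.20 + 0.19 + 0.02 + 0.31 + 0.17 + 0.23 = 1.12
D = 1 − ½ × 1.12 = 1 − 0.560 = 0.44000

0.440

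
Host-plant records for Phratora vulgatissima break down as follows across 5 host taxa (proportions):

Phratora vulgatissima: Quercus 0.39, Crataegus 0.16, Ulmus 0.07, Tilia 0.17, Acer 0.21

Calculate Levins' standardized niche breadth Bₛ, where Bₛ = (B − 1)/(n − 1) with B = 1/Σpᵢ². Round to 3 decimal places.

Σpᵢ² = 0.39² + 0.16² + 0.07² + 0.17² + 0.21² = 0.1521 + 0.0256 + 0.0049 + 0.0289 + 0.0441 = 0.2556
B = 1 / 0.2556 = 3.91236
Bₛ = (B − 1)/(n − 1) = (3.91236 − 1)/(5 − 1) = 2.91236/4 = 0.72809

0.728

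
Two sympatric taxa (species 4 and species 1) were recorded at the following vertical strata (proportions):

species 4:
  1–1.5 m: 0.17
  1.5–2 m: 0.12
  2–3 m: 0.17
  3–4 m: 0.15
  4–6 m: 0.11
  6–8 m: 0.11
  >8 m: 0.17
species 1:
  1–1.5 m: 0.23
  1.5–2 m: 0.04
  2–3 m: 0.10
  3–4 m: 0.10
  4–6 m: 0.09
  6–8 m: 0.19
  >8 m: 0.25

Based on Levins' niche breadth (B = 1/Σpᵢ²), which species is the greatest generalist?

Σp_4ᵢ² = 0.17² + 0.12² + 0.17² + 0.15² + 0.11² + 0.11² + 0.17² = 0.0289 + 0.0144 + 0.0289 + 0.0225 + 0.0121 + 0.0121 + 0.0289 = 0.1478
B_4 = 1 / 0.1478 = 6.7659
Σp_1ᵢ² = 0.23² + 0.04² + 0.10² + 0.10² + 0.09² + 0.19² + 0.25² = 0.0529 + 0.0016 + 0.0100 + 0.0100 + 0.0081 + 0.0361 + 0.0625 = 0.1812
B_1 = 1 / 0.1812 = 5.5188
Highest B → broadest niche (most generalist): species 4 (B = 6.77).

species 4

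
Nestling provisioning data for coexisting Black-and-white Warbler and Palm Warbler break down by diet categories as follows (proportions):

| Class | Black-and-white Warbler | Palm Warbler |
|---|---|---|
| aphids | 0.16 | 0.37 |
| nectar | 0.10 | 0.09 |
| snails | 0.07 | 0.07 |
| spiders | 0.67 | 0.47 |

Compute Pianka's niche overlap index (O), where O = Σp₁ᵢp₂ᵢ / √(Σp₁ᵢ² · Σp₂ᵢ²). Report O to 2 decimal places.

0.91

Σ p₁ᵢp₂ᵢ = 0.0592 + 0.0090 + 0.0049 + 0.3149 = 0.3880
Σp_1ᵢ² = 0.16² + 0.10² + 0.07² + 0.67² = 0.0256 + 0.0100 + 0.0049 + 0.4489 = 0.4894
Σp_2ᵢ² = 0.37² + 0.09² + 0.07² + 0.47² = 0.1369 + 0.0081 + 0.0049 + 0.2209 = 0.3708
O = 0.3880 / √(0.4894 × 0.3708) = 0.3880 / 0.42599 = 0.9108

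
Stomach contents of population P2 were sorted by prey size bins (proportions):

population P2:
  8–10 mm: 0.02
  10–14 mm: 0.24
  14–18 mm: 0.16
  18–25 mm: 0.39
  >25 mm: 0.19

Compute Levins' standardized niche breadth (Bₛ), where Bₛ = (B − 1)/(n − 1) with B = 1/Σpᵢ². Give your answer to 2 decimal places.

Σpᵢ² = 0.02² + 0.24² + 0.16² + 0.39² + 0.19² = 0.0004 + 0.0576 + 0.0256 + 0.1521 + 0.0361 = 0.2718
B = 1 / 0.2718 = 3.6792
Bₛ = (B − 1)/(n − 1) = (3.6792 − 1)/(5 − 1) = 2.6792/4 = 0.6698

0.67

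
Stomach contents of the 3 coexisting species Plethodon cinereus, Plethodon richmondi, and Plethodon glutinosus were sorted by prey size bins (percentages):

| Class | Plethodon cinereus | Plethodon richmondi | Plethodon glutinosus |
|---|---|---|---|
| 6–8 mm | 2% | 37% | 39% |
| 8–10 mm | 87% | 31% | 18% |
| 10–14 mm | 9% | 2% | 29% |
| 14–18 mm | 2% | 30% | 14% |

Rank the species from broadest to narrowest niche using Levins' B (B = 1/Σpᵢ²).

Convert percentages to proportions (divide by 100).
Σp_cineᵢ² = 0.02² + 0.87² + 0.09² + 0.02² = 0.0004 + 0.7569 + 0.0081 + 0.0004 = 0.7658
B_cine = 1 / 0.7658 = 1.3058
Σp_richᵢ² = 0.37² + 0.31² + 0.02² + 0.30² = 0.1369 + 0.0961 + 0.0004 + 0.0900 = 0.3234
B_rich = 1 / 0.3234 = 3.0921
Σp_glutᵢ² = 0.39² + 0.18² + 0.29² + 0.14² = 0.1521 + 0.0324 + 0.0841 + 0.0196 = 0.2882
B_glut = 1 / 0.2882 = 3.4698
Ranking by B (broadest → narrowest): Plethodon glutinosus (3.47) > Plethodon richmondi (3.09) > Plethodon cinereus (1.31)

Plethodon glutinosus > Plethodon richmondi > Plethodon cinereus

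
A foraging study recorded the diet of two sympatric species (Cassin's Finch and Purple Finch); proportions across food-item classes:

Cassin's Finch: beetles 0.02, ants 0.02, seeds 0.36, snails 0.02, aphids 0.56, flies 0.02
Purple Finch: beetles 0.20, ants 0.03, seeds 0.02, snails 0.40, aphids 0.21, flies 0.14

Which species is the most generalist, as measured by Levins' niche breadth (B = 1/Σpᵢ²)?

Σp_Cassᵢ² = 0.02² + 0.02² + 0.36² + 0.02² + 0.56² + 0.02² = 0.0004 + 0.0004 + 0.1296 + 0.0004 + 0.3136 + 0.0004 = 0.4448
B_Cass = 1 / 0.4448 = 2.2482
Σp_Purpᵢ² = 0.20² + 0.03² + 0.02² + 0.40² + 0.21² + 0.14² = 0.0400 + 0.0009 + 0.0004 + 0.1600 + 0.0441 + 0.0196 = 0.2650
B_Purp = 1 / 0.2650 = 3.7736
Highest B → broadest niche (most generalist): Purple Finch (B = 3.77).

Purple Finch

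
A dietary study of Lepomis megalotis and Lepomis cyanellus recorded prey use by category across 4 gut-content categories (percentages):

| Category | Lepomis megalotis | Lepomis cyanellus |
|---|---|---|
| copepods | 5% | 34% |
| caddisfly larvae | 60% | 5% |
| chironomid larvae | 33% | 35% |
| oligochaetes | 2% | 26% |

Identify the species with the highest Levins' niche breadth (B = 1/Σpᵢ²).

Convert percentages to proportions (divide by 100).
Σp_megaᵢ² = 0.05² + 0.60² + 0.33² + 0.02² = 0.0025 + 0.3600 + 0.1089 + 0.0004 = 0.4718
B_mega = 1 / 0.4718 = 2.1195
Σp_cyanᵢ² = 0.34² + 0.05² + 0.35² + 0.26² = 0.1156 + 0.0025 + 0.1225 + 0.0676 = 0.3082
B_cyan = 1 / 0.3082 = 3.2446
Highest B → broadest niche (most generalist): Lepomis cyanellus (B = 3.24).

Lepomis cyanellus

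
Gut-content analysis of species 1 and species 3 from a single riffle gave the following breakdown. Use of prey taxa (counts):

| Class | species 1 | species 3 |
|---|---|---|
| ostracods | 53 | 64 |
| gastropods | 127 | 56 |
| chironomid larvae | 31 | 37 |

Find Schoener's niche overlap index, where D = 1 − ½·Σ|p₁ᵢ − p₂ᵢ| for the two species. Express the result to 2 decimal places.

0.75

Proportions for species 1 (n=211): 53/211=0.2512, 127/211=0.6019, 31/211=0.1469
Proportions for species 3 (n=157): 64/157=0.4076, 56/157=0.3567, 37/157=0.2357
Σ|p₁ᵢ − p₂ᵢ| = 0.1564 + 0.2452 + 0.0888 = 0.4904
D = 1 − ½ × 0.4904 = 1 − 0.24520 = 0.75480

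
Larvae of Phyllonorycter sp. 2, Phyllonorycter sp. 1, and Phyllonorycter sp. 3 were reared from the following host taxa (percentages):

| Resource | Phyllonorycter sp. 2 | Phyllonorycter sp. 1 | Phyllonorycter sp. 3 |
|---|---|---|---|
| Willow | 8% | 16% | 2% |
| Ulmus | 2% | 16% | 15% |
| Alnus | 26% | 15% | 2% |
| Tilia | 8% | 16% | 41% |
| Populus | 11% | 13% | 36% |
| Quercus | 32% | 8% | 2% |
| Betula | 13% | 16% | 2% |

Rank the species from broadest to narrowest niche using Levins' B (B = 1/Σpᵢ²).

Phyllonorycter sp. 1 > Phyllonorycter sp. 2 > Phyllonorycter sp. 3

Convert percentages to proportions (divide by 100).
Σp_2ᵢ² = 0.08² + 0.02² + 0.26² + 0.08² + 0.11² + 0.32² + 0.13² = 0.0064 + 0.0004 + 0.0676 + 0.0064 + 0.0121 + 0.1024 + 0.0169 = 0.2122
B_2 = 1 / 0.2122 = 4.7125
Σp_1ᵢ² = 0.16² + 0.16² + 0.15² + 0.16² + 0.13² + 0.08² + 0.16² = 0.0256 + 0.0256 + 0.0225 + 0.0256 + 0.0169 + 0.0064 + 0.0256 = 0.1482
B_1 = 1 / 0.1482 = 6.7476
Σp_3ᵢ² = 0.02² + 0.15² + 0.02² + 0.41² + 0.36² + 0.02² + 0.02² = 0.0004 + 0.0225 + 0.0004 + 0.1681 + 0.1296 + 0.0004 + 0.0004 = 0.3218
B_3 = 1 / 0.3218 = 3.1075
Ranking by B (broadest → narrowest): Phyllonorycter sp. 1 (6.75) > Phyllonorycter sp. 2 (4.71) > Phyllonorycter sp. 3 (3.11)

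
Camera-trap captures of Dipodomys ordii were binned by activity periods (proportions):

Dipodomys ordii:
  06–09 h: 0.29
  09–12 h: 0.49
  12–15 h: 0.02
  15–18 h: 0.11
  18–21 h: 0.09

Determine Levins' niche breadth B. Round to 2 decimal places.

2.90

Σpᵢ² = 0.29² + 0.49² + 0.02² + 0.11² + 0.09² = 0.0841 + 0.2401 + 0.0004 + 0.0121 + 0.0081 = 0.3448
B = 1 / 0.3448 = 2.9002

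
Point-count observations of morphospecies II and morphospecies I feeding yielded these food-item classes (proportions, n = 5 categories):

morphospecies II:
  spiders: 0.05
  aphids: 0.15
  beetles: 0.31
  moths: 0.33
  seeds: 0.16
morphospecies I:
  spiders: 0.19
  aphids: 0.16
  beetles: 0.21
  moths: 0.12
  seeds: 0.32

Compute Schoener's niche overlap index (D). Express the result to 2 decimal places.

0.69

Σ|p₁ᵢ − p₂ᵢ| = 0.14 + 0.01 + 0.10 + 0.21 + 0.16 = 0.62
D = 1 − ½ × 0.62 = 1 − 0.310 = 0.6900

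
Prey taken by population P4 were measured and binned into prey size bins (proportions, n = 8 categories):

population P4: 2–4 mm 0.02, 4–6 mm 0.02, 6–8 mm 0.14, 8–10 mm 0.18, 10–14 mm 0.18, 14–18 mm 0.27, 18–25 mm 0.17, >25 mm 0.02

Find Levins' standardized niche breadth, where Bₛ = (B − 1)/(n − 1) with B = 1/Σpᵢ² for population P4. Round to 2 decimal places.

0.62

Σpᵢ² = 0.02² + 0.02² + 0.14² + 0.18² + 0.18² + 0.27² + 0.17² + 0.02² = 0.0004 + 0.0004 + 0.0196 + 0.0324 + 0.0324 + 0.0729 + 0.0289 + 0.0004 = 0.1874
B = 1 / 0.1874 = 5.3362
Bₛ = (B − 1)/(n − 1) = (5.3362 − 1)/(8 − 1) = 4.3362/7 = 0.6195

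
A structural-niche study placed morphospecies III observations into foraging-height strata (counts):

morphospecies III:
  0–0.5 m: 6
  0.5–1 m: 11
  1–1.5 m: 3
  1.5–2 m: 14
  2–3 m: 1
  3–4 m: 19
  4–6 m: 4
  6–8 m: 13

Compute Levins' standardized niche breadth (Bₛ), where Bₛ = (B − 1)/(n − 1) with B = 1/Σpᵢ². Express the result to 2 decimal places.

Proportions for morphospecies III (n=71): 6/71=0.0845, 11/71=0.1549, 3/71=0.0423, 14/71=0.1972, 1/71=0.0141, 19/71=0.2676, 4/71=0.0563, 13/71=0.1831
Σpᵢ² = 0.0845² + 0.1549² + 0.0423² + 0.1972² + 0.0141² + 0.2676² + 0.0563² + 0.1831² = 0.007140 + 0.023994 + 0.001789 + 0.038888 + 0.000199 + 0.071610 + 0.003170 + 0.033526 = 0.180316
B = 1 / 0.180316 = 5.5458
Bₛ = (B − 1)/(n − 1) = (5.5458 − 1)/(8 − 1) = 4.5458/7 = 0.6494

0.65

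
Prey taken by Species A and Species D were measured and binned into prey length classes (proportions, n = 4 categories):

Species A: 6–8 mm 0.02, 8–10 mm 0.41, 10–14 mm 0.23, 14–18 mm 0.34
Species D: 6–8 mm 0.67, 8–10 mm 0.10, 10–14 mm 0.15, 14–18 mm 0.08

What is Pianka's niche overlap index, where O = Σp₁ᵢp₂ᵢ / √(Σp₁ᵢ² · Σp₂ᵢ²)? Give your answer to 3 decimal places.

Σ p₁ᵢp₂ᵢ = 0.0134 + 0.0410 + 0.0345 + 0.0272 = 0.1161
Σp_1ᵢ² = 0.02² + 0.41² + 0.23² + 0.34² = 0.0004 + 0.1681 + 0.0529 + 0.1156 = 0.3370
Σp_2ᵢ² = 0.67² + 0.10² + 0.15² + 0.08² = 0.4489 + 0.0100 + 0.0225 + 0.0064 = 0.4878
O = 0.1161 / √(0.3370 × 0.4878) = 0.1161 / 0.405449 = 0.28635

0.286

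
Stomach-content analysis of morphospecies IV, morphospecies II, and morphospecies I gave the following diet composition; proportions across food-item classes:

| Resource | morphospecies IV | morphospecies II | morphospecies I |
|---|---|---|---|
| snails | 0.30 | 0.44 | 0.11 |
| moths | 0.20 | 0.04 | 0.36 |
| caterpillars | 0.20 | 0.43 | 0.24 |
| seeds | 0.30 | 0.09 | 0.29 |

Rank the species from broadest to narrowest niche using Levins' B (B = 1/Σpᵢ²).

morphospecies IV > morphospecies I > morphospecies II

Σp_IVᵢ² = 0.30² + 0.20² + 0.20² + 0.30² = 0.0900 + 0.0400 + 0.0400 + 0.0900 = 0.2600
B_IV = 1 / 0.2600 = 3.8462
Σp_IIᵢ² = 0.44² + 0.04² + 0.43² + 0.09² = 0.1936 + 0.0016 + 0.1849 + 0.0081 = 0.3882
B_II = 1 / 0.3882 = 2.5760
Σp_Iᵢ² = 0.11² + 0.36² + 0.24² + 0.29² = 0.0121 + 0.1296 + 0.0576 + 0.0841 = 0.2834
B_I = 1 / 0.2834 = 3.5286
Ranking by B (broadest → narrowest): morphospecies IV (3.85) > morphospecies I (3.53) > morphospecies II (2.58)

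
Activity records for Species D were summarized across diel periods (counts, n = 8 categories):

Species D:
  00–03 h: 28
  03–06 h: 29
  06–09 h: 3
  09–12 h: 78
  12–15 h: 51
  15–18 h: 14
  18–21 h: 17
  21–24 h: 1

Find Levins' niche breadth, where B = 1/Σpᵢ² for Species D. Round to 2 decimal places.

Proportions for Species D (n=221): 28/221=0.1267, 29/221=0.1312, 3/221=0.0136, 78/221=0.3529, 51/221=0.2308, 14/221=0.0633, 17/221=0.0769, 1/221=0.0045
Σpᵢ² = 0.1267² + 0.1312² + 0.0136² + 0.3529² + 0.2308² + 0.0633² + 0.0769² + 0.0045² = 0.016053 + 0.017213 + 0.000185 + 0.124538 + 0.053269 + 0.004007 + 0.005914 + 0.000020 = 0.221199
B = 1 / 0.221199 = 4.5208

4.52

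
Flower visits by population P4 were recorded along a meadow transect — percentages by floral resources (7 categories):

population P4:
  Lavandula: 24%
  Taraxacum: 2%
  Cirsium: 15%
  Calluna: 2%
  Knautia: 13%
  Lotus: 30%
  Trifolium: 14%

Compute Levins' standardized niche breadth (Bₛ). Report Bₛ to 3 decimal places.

Convert percentages to proportions (divide by 100).
Σpᵢ² = 0.24² + 0.02² + 0.15² + 0.02² + 0.13² + 0.30² + 0.14² = 0.0576 + 0.0004 + 0.0225 + 0.0004 + 0.0169 + 0.0900 + 0.0196 = 0.2074
B = 1 / 0.2074 = 4.82160
Bₛ = (B − 1)/(n − 1) = (4.82160 − 1)/(7 − 1) = 3.82160/6 = 0.63693

0.637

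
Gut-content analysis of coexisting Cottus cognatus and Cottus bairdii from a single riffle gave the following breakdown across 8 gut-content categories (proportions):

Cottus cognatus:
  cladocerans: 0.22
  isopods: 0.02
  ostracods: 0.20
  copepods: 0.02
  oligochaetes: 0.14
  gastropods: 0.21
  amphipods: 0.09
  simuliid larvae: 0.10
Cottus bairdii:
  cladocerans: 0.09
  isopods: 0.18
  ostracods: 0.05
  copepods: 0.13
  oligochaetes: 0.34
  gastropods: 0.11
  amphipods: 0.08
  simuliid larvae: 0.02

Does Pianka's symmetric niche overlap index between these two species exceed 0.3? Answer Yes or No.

Σ p₁ᵢp₂ᵢ = 0.0198 + 0.0036 + 0.0100 + 0.0026 + 0.0476 + 0.0231 + 0.0072 + 0.0020 = 0.1159
Σp_1ᵢ² = 0.22² + 0.02² + 0.20² + 0.02² + 0.14² + 0.21² + 0.09² + 0.10² = 0.0484 + 0.0004 + 0.0400 + 0.0004 + 0.0196 + 0.0441 + 0.0081 + 0.0100 = 0.1710
Σp_2ᵢ² = 0.09² + 0.18² + 0.05² + 0.13² + 0.34² + 0.11² + 0.08² + 0.02² = 0.0081 + 0.0324 + 0.0025 + 0.0169 + 0.1156 + 0.0121 + 0.0064 + 0.0004 = 0.1944
O = 0.1159 / √(0.1710 × 0.1944) = 0.1159 / 0.18232 = 0.6357
O = 0.6357 > 0.3 → Yes.

Yes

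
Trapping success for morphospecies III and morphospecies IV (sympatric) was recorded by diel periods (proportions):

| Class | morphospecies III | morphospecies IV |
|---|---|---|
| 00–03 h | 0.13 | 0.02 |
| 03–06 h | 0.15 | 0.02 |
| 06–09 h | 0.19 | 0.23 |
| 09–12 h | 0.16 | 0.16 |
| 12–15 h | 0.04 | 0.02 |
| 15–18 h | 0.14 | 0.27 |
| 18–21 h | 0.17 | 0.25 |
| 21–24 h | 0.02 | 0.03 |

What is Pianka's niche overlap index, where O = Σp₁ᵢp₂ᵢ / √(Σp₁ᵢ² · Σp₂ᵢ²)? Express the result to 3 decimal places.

0.865

Σ p₁ᵢp₂ᵢ = 0.0026 + 0.0030 + 0.0437 + 0.0256 + 0.0008 + 0.0378 + 0.0425 + 0.0006 = 0.1566
Σp_1ᵢ² = 0.13² + 0.15² + 0.19² + 0.16² + 0.04² + 0.14² + 0.17² + 0.02² = 0.0169 + 0.0225 + 0.0361 + 0.0256 + 0.0016 + 0.0196 + 0.0289 + 0.0004 = 0.1516
Σp_2ᵢ² = 0.02² + 0.02² + 0.23² + 0.16² + 0.02² + 0.27² + 0.25² + 0.03² = 0.0004 + 0.0004 + 0.0529 + 0.0256 + 0.0004 + 0.0729 + 0.0625 + 0.0009 = 0.2160
O = 0.1566 / √(0.1516 × 0.2160) = 0.1566 / 0.180957 = 0.86540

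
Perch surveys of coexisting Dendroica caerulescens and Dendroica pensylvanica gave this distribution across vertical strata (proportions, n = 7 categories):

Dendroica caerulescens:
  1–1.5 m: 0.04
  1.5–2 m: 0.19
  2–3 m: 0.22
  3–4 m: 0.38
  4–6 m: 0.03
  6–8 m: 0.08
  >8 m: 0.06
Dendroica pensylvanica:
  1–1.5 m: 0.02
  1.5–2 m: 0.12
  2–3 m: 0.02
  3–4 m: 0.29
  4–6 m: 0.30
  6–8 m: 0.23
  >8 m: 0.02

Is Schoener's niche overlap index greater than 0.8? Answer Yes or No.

No

Σ|p₁ᵢ − p₂ᵢ| = 0.02 + 0.07 + 0.20 + 0.09 + 0.27 + 0.15 + 0.04 = 0.84
D = 1 − ½ × 0.84 = 1 − 0.420 = 0.5800
D = 0.5800 < 0.8 → No.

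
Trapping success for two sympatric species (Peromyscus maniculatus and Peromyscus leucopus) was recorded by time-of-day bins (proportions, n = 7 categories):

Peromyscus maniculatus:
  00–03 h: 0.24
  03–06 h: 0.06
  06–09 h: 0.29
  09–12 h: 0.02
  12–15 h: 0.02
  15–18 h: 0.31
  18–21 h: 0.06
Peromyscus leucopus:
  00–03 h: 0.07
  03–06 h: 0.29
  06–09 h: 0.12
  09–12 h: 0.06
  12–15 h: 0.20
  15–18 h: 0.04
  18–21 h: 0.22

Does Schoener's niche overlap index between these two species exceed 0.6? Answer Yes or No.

Σ|p₁ᵢ − p₂ᵢ| = 0.17 + 0.23 + 0.17 + 0.04 + 0.18 + 0.27 + 0.16 = 1.22
D = 1 − ½ × 1.22 = 1 − 0.610 = 0.3900
D = 0.3900 < 0.6 → No.

No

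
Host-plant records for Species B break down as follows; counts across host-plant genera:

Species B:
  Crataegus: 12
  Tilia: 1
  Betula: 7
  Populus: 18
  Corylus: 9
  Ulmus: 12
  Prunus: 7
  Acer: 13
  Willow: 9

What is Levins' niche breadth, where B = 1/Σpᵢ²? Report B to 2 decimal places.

Proportions for Species B (n=88): 12/88=0.1364, 1/88=0.0114, 7/88=0.0795, 18/88=0.2045, 9/88=0.1023, 12/88=0.1364, 7/88=0.0795, 13/88=0.1477, 9/88=0.1023
Σpᵢ² = 0.1364² + 0.0114² + 0.0795² + 0.2045² + 0.1023² + 0.1364² + 0.0795² + 0.1477² + 0.1023² = 0.018605 + 0.000130 + 0.006320 + 0.041820 + 0.010465 + 0.018605 + 0.006320 + 0.021815 + 0.010465 = 0.134545
B = 1 / 0.134545 = 7.4325

7.43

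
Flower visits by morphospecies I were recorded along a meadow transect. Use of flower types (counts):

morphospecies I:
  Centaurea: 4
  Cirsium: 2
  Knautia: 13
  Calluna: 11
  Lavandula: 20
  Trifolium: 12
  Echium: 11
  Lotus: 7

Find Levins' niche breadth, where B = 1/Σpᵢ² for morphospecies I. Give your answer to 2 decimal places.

Proportions for morphospecies I (n=80): 4/80=0.0500, 2/80=0.0250, 13/80=0.1625, 11/80=0.1375, 20/80=0.2500, 12/80=0.1500, 11/80=0.1375, 7/80=0.0875
Σpᵢ² = 0.0500² + 0.0250² + 0.1625² + 0.1375² + 0.2500² + 0.1500² + 0.1375² + 0.0875² = 0.002500 + 0.000625 + 0.026406 + 0.018906 + 0.062500 + 0.022500 + 0.018906 + 0.007656 = 0.159999
B = 1 / 0.159999 = 6.2500

6.25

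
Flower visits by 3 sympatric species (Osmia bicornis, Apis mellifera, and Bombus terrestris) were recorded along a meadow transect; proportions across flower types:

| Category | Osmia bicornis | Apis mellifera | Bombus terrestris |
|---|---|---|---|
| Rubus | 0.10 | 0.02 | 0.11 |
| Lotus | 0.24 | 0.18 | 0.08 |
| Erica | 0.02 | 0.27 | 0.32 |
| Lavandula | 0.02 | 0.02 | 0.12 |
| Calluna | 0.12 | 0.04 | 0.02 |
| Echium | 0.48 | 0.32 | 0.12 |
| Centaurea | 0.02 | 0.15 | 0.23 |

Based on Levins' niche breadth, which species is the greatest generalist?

Bombus terrestris

Σp_bicoᵢ² = 0.10² + 0.24² + 0.02² + 0.02² + 0.12² + 0.48² + 0.02² = 0.0100 + 0.0576 + 0.0004 + 0.0004 + 0.0144 + 0.2304 + 0.0004 = 0.3136
B_bico = 1 / 0.3136 = 3.1888
Σp_mellᵢ² = 0.02² + 0.18² + 0.27² + 0.02² + 0.04² + 0.32² + 0.15² = 0.0004 + 0.0324 + 0.0729 + 0.0004 + 0.0016 + 0.1024 + 0.0225 = 0.2326
B_mell = 1 / 0.2326 = 4.2992
Σp_terrᵢ² = 0.11² + 0.08² + 0.32² + 0.12² + 0.02² + 0.12² + 0.23² = 0.0121 + 0.0064 + 0.1024 + 0.0144 + 0.0004 + 0.0144 + 0.0529 = 0.2030
B_terr = 1 / 0.2030 = 4.9261
Highest B → broadest niche (most generalist): Bombus terrestris (B = 4.93).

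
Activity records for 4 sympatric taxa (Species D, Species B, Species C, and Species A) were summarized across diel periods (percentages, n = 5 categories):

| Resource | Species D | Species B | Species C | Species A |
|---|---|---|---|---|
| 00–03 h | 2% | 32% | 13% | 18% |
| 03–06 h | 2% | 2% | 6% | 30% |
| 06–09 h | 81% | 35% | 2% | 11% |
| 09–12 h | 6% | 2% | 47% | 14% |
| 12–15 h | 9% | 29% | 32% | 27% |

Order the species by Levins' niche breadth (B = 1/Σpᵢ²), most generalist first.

Convert percentages to proportions (divide by 100).
Σp_Dᵢ² = 0.02² + 0.02² + 0.81² + 0.06² + 0.09² = 0.0004 + 0.0004 + 0.6561 + 0.0036 + 0.0081 = 0.6686
B_D = 1 / 0.6686 = 1.4957
Σp_Bᵢ² = 0.32² + 0.02² + 0.35² + 0.02² + 0.29² = 0.1024 + 0.0004 + 0.1225 + 0.0004 + 0.0841 = 0.3098
B_B = 1 / 0.3098 = 3.2279
Σp_Cᵢ² = 0.13² + 0.06² + 0.02² + 0.47² + 0.32² = 0.0169 + 0.0036 + 0.0004 + 0.2209 + 0.1024 = 0.3442
B_C = 1 / 0.3442 = 2.9053
Σp_Aᵢ² = 0.18² + 0.30² + 0.11² + 0.14² + 0.27² = 0.0324 + 0.0900 + 0.0121 + 0.0196 + 0.0729 = 0.2270
B_A = 1 / 0.2270 = 4.4053
Ranking by B (broadest → narrowest): Species A (4.41) > Species B (3.23) > Species C (2.91) > Species D (1.50)

Species A > Species B > Species C > Species D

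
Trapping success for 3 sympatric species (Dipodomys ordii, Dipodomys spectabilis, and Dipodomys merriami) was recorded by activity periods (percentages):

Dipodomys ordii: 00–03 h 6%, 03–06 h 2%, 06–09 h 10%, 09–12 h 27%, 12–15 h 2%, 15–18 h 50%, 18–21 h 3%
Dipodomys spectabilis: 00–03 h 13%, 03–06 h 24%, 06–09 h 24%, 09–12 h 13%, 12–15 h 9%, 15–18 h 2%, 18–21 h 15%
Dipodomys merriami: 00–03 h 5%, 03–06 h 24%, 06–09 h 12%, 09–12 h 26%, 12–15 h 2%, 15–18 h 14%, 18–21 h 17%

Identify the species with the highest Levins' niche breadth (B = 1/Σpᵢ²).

Dipodomys spectabilis

Convert percentages to proportions (divide by 100).
Σp_ordiᵢ² = 0.06² + 0.02² + 0.10² + 0.27² + 0.02² + 0.50² + 0.03² = 0.0036 + 0.0004 + 0.0100 + 0.0729 + 0.0004 + 0.2500 + 0.0009 = 0.3382
B_ordi = 1 / 0.3382 = 2.9568
Σp_specᵢ² = 0.13² + 0.24² + 0.24² + 0.13² + 0.09² + 0.02² + 0.15² = 0.0169 + 0.0576 + 0.0576 + 0.0169 + 0.0081 + 0.0004 + 0.0225 = 0.1800
B_spec = 1 / 0.1800 = 5.5556
Σp_merrᵢ² = 0.05² + 0.24² + 0.12² + 0.26² + 0.02² + 0.14² + 0.17² = 0.0025 + 0.0576 + 0.0144 + 0.0676 + 0.0004 + 0.0196 + 0.0289 = 0.1910
B_merr = 1 / 0.1910 = 5.2356
Highest B → broadest niche (most generalist): Dipodomys spectabilis (B = 5.56).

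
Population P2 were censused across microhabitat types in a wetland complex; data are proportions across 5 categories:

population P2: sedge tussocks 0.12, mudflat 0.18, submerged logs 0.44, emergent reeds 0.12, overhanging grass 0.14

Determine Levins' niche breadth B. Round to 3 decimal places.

3.644

Σpᵢ² = 0.12² + 0.18² + 0.44² + 0.12² + 0.14² = 0.0144 + 0.0324 + 0.1936 + 0.0144 + 0.0196 = 0.2744
B = 1 / 0.2744 = 3.64431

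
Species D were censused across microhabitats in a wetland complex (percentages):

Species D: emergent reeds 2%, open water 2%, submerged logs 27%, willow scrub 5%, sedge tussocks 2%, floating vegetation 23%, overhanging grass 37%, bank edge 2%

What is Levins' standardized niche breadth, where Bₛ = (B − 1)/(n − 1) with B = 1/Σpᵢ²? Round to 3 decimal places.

0.393

Convert percentages to proportions (divide by 100).
Σpᵢ² = 0.02² + 0.02² + 0.27² + 0.05² + 0.02² + 0.23² + 0.37² + 0.02² = 0.0004 + 0.0004 + 0.0729 + 0.0025 + 0.0004 + 0.0529 + 0.1369 + 0.0004 = 0.2668
B = 1 / 0.2668 = 3.74813
Bₛ = (B − 1)/(n − 1) = (3.74813 − 1)/(8 − 1) = 2.74813/7 = 0.39259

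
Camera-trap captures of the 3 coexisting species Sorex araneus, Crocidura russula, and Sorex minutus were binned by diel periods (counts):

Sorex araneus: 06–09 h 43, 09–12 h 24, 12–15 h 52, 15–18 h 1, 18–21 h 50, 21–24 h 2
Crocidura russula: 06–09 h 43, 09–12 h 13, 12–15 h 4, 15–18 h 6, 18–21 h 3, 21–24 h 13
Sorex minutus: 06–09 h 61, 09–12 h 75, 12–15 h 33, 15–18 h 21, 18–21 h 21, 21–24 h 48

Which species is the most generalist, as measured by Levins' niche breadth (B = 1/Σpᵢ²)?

Proportions for Sorex araneus (n=172): 43/172=0.2500, 24/172=0.1395, 52/172=0.3023, 1/172=0.0058, 50/172=0.2907, 2/172=0.0116
Proportions for Crocidura russula (n=82): 43/82=0.5244, 13/82=0.1585, 4/82=0.0488, 6/82=0.0732, 3/82=0.0366, 13/82=0.1585
Proportions for Sorex minutus (n=259): 61/259=0.2355, 75/259=0.2896, 33/259=0.1274, 21/259=0.0811, 21/259=0.0811, 48/259=0.1853
Σp_aranᵢ² = 0.2500² + 0.1395² + 0.3023² + 0.0058² + 0.2907² + 0.0116² = 0.062500 + 0.019460 + 0.091385 + 0.000034 + 0.084506 + 0.000135 = 0.258020
B_aran = 1 / 0.258020 = 3.8757
Σp_russᵢ² = 0.5244² + 0.1585² + 0.0488² + 0.0732² + 0.0366² + 0.1585² = 0.274995 + 0.025122 + 0.002381 + 0.005358 + 0.001340 + 0.025122 = 0.334318
B_russ = 1 / 0.334318 = 2.9912
Σp_minuᵢ² = 0.2355² + 0.2896² + 0.1274² + 0.0811² + 0.0811² + 0.1853² = 0.055460 + 0.083868 + 0.016231 + 0.006577 + 0.006577 + 0.034336 = 0.203049
B_minu = 1 / 0.203049 = 4.9249
Highest B → broadest niche (most generalist): Sorex minutus (B = 4.92).

Sorex minutus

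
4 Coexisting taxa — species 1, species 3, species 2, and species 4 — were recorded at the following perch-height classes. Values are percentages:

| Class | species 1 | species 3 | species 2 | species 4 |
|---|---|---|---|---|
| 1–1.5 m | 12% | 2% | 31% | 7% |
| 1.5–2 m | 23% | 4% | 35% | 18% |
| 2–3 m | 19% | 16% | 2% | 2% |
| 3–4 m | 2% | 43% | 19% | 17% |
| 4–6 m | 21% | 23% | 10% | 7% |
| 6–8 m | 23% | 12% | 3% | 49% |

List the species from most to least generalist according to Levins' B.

species 1 > species 2 > species 3 > species 4

Convert percentages to proportions (divide by 100).
Σp_1ᵢ² = 0.12² + 0.23² + 0.19² + 0.02² + 0.21² + 0.23² = 0.0144 + 0.0529 + 0.0361 + 0.0004 + 0.0441 + 0.0529 = 0.2008
B_1 = 1 / 0.2008 = 4.9801
Σp_3ᵢ² = 0.02² + 0.04² + 0.16² + 0.43² + 0.23² + 0.12² = 0.0004 + 0.0016 + 0.0256 + 0.1849 + 0.0529 + 0.0144 = 0.2798
B_3 = 1 / 0.2798 = 3.5740
Σp_2ᵢ² = 0.31² + 0.35² + 0.02² + 0.19² + 0.10² + 0.03² = 0.0961 + 0.1225 + 0.0004 + 0.0361 + 0.0100 + 0.0009 = 0.2660
B_2 = 1 / 0.2660 = 3.7594
Σp_4ᵢ² = 0.07² + 0.18² + 0.02² + 0.17² + 0.07² + 0.49² = 0.0049 + 0.0324 + 0.0004 + 0.0289 + 0.0049 + 0.2401 = 0.3116
B_4 = 1 / 0.3116 = 3.2092
Ranking by B (broadest → narrowest): species 1 (4.98) > species 2 (3.76) > species 3 (3.57) > species 4 (3.21)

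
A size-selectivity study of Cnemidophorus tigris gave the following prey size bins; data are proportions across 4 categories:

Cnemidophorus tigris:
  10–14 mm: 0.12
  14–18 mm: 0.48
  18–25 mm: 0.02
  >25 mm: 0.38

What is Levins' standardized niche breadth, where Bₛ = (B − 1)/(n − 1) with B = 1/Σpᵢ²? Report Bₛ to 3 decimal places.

Σpᵢ² = 0.12² + 0.48² + 0.02² + 0.38² = 0.0144 + 0.2304 + 0.0004 + 0.1444 = 0.3896
B = 1 / 0.3896 = 2.56674
Bₛ = (B − 1)/(n − 1) = (2.56674 − 1)/(4 − 1) = 1.56674/3 = 0.52225

0.522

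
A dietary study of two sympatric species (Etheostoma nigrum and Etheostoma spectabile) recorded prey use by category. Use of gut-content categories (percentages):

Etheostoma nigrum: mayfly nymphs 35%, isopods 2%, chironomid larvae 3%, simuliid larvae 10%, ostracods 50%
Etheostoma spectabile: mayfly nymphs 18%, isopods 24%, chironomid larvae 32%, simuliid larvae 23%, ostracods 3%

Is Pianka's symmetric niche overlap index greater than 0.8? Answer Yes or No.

No

Convert percentages to proportions (divide by 100).
Σ p₁ᵢp₂ᵢ = 0.0630 + 0.0048 + 0.0096 + 0.0230 + 0.0150 = 0.1154
Σp_1ᵢ² = 0.35² + 0.02² + 0.03² + 0.10² + 0.50² = 0.1225 + 0.0004 + 0.0009 + 0.0100 + 0.2500 = 0.3838
Σp_2ᵢ² = 0.18² + 0.24² + 0.32² + 0.23² + 0.03² = 0.0324 + 0.0576 + 0.1024 + 0.0529 + 0.0009 = 0.2462
O = 0.1154 / √(0.3838 × 0.2462) = 0.1154 / 0.30739 = 0.3754
O = 0.3754 < 0.8 → No.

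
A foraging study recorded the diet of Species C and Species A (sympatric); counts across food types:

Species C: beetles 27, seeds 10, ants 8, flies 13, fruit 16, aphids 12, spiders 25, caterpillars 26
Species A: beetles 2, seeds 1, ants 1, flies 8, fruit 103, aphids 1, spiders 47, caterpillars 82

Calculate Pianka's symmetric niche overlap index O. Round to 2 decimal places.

0.70

Proportions for Species C (n=137): 27/137=0.1971, 10/137=0.0730, 8/137=0.0584, 13/137=0.0949, 16/137=0.1168, 12/137=0.0876, 25/137=0.1825, 26/137=0.1898
Proportions for Species A (n=245): 2/245=0.0082, 1/245=0.0041, 1/245=0.0041, 8/245=0.0327, 103/245=0.4204, 1/245=0.0041, 47/245=0.1918, 82/245=0.3347
Σ p₁ᵢp₂ᵢ = 0.001616 + 0.000299 + 0.000239 + 0.003103 + 0.049103 + 0.000359 + 0.035004 + 0.063526 = 0.153249
Σp_1ᵢ² = 0.1971² + 0.0730² + 0.0584² + 0.0949² + 0.1168² + 0.0876² + 0.1825² + 0.1898² = 0.038848 + 0.005329 + 0.003411 + 0.009006 + 0.013642 + 0.007674 + 0.033306 + 0.036024 = 0.147240
Σp_2ᵢ² = 0.0082² + 0.0041² + 0.0041² + 0.0327² + 0.4204² + 0.0041² + 0.1918² + 0.3347² = 0.000067 + 0.000017 + 0.000017 + 0.001069 + 0.176736 + 0.000017 + 0.036787 + 0.112024 = 0.326734
O = 0.153249 / √(0.147240 × 0.326734) = 0.153249 / 0.2193361 = 0.6987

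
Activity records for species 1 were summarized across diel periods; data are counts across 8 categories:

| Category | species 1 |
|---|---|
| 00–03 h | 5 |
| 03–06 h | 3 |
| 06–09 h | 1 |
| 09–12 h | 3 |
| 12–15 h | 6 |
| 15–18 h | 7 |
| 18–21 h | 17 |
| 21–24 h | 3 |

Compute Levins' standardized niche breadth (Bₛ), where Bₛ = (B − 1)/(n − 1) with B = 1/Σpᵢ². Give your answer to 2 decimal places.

Proportions for species 1 (n=45): 5/45=0.1111, 3/45=0.0667, 1/45=0.0222, 3/45=0.0667, 6/45=0.1333, 7/45=0.1556, 17/45=0.3778, 3/45=0.0667
Σpᵢ² = 0.1111² + 0.0667² + 0.0222² + 0.0667² + 0.1333² + 0.1556² + 0.3778² + 0.0667² = 0.012343 + 0.004449 + 0.000493 + 0.004449 + 0.017769 + 0.024211 + 0.142733 + 0.004449 = 0.210896
B = 1 / 0.210896 = 4.7417
Bₛ = (B − 1)/(n − 1) = (4.7417 − 1)/(8 − 1) = 3.7417/7 = 0.5345

0.53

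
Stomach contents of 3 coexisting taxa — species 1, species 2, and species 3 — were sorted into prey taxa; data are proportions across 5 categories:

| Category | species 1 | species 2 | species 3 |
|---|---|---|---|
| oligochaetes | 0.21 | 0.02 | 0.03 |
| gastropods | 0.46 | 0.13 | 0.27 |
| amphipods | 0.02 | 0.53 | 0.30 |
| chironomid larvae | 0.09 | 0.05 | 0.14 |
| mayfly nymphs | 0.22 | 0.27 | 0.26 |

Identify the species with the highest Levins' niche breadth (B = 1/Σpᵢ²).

species 3

Σp_1ᵢ² = 0.21² + 0.46² + 0.02² + 0.09² + 0.22² = 0.0441 + 0.2116 + 0.0004 + 0.0081 + 0.0484 = 0.3126
B_1 = 1 / 0.3126 = 3.1990
Σp_2ᵢ² = 0.02² + 0.13² + 0.53² + 0.05² + 0.27² = 0.0004 + 0.0169 + 0.2809 + 0.0025 + 0.0729 = 0.3736
B_2 = 1 / 0.3736 = 2.6767
Σp_3ᵢ² = 0.03² + 0.27² + 0.30² + 0.14² + 0.26² = 0.0009 + 0.0729 + 0.0900 + 0.0196 + 0.0676 = 0.2510
B_3 = 1 / 0.2510 = 3.9841
Highest B → broadest niche (most generalist): species 3 (B = 3.98).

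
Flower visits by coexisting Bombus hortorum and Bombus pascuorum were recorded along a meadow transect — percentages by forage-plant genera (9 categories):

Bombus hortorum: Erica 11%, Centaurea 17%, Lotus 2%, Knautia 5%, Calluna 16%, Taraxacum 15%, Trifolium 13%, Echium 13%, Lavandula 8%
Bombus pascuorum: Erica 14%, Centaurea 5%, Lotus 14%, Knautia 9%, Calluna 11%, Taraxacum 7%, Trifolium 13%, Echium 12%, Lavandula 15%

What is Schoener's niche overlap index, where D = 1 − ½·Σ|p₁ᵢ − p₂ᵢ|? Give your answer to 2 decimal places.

0.74

Convert percentages to proportions (divide by 100).
Σ|p₁ᵢ − p₂ᵢ| = 0.03 + 0.12 + 0.12 + 0.04 + 0.05 + 0.08 + 0.00 + 0.01 + 0.07 = 0.52
D = 1 − ½ × 0.52 = 1 − 0.260 = 0.7400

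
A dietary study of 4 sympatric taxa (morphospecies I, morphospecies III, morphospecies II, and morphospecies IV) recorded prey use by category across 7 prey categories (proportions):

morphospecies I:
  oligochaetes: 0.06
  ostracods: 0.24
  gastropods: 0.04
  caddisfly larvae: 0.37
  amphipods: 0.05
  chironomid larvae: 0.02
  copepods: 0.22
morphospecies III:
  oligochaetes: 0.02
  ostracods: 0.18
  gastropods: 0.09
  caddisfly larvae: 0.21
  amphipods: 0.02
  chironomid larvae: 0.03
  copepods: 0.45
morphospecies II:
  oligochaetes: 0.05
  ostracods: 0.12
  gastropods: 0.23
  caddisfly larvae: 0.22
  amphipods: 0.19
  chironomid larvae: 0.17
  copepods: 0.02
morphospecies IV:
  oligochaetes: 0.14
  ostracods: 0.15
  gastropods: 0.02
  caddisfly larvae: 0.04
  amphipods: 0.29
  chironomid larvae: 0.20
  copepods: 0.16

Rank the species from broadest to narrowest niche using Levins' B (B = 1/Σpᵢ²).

Σp_Iᵢ² = 0.06² + 0.24² + 0.04² + 0.37² + 0.05² + 0.02² + 0.22² = 0.0036 + 0.0576 + 0.0016 + 0.1369 + 0.0025 + 0.0004 + 0.0484 = 0.2510
B_I = 1 / 0.2510 = 3.9841
Σp_IIIᵢ² = 0.02² + 0.18² + 0.09² + 0.21² + 0.02² + 0.03² + 0.45² = 0.0004 + 0.0324 + 0.0081 + 0.0441 + 0.0004 + 0.0009 + 0.2025 = 0.2888
B_III = 1 / 0.2888 = 3.4626
Σp_IIᵢ² = 0.05² + 0.12² + 0.23² + 0.22² + 0.19² + 0.17² + 0.02² = 0.0025 + 0.0144 + 0.0529 + 0.0484 + 0.0361 + 0.0289 + 0.0004 = 0.1836
B_II = 1 / 0.1836 = 5.4466
Σp_IVᵢ² = 0.14² + 0.15² + 0.02² + 0.04² + 0.29² + 0.20² + 0.16² = 0.0196 + 0.0225 + 0.0004 + 0.0016 + 0.0841 + 0.0400 + 0.0256 = 0.1938
B_IV = 1 / 0.1938 = 5.1600
Ranking by B (broadest → narrowest): morphospecies II (5.45) > morphospecies IV (5.16) > morphospecies I (3.98) > morphospecies III (3.46)

morphospecies II > morphospecies IV > morphospecies I > morphospecies III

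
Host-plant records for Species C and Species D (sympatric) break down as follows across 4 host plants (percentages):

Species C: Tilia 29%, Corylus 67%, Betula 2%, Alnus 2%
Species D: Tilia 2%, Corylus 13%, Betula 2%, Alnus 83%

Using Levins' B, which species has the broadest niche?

Convert percentages to proportions (divide by 100).
Σp_Cᵢ² = 0.29² + 0.67² + 0.02² + 0.02² = 0.0841 + 0.4489 + 0.0004 + 0.0004 = 0.5338
B_C = 1 / 0.5338 = 1.8734
Σp_Dᵢ² = 0.02² + 0.13² + 0.02² + 0.83² = 0.0004 + 0.0169 + 0.0004 + 0.6889 = 0.7066
B_D = 1 / 0.7066 = 1.4152
Highest B → broadest niche (most generalist): Species C (B = 1.87).

Species C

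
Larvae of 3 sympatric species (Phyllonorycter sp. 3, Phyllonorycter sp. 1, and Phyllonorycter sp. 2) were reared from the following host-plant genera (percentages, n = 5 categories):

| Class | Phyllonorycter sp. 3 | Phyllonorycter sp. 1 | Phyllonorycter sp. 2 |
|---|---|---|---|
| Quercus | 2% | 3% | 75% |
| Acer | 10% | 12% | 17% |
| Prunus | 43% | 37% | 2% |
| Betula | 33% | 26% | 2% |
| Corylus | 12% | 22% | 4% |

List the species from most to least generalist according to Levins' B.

Convert percentages to proportions (divide by 100).
Σp_3ᵢ² = 0.02² + 0.10² + 0.43² + 0.33² + 0.12² = 0.0004 + 0.0100 + 0.1849 + 0.1089 + 0.0144 = 0.3186
B_3 = 1 / 0.3186 = 3.1387
Σp_1ᵢ² = 0.03² + 0.12² + 0.37² + 0.26² + 0.22² = 0.0009 + 0.0144 + 0.1369 + 0.0676 + 0.0484 = 0.2682
B_1 = 1 / 0.2682 = 3.7286
Σp_2ᵢ² = 0.75² + 0.17² + 0.02² + 0.02² + 0.04² = 0.5625 + 0.0289 + 0.0004 + 0.0004 + 0.0016 = 0.5938
B_2 = 1 / 0.5938 = 1.6841
Ranking by B (broadest → narrowest): Phyllonorycter sp. 1 (3.73) > Phyllonorycter sp. 3 (3.14) > Phyllonorycter sp. 2 (1.68)

Phyllonorycter sp. 1 > Phyllonorycter sp. 3 > Phyllonorycter sp. 2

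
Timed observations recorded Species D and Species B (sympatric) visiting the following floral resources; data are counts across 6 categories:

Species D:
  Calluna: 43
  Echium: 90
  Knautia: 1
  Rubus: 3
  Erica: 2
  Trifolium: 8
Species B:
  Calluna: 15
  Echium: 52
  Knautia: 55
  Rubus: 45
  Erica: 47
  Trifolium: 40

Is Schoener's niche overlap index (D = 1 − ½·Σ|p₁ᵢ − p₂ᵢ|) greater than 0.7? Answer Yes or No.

No

Proportions for Species D (n=147): 43/147=0.2925, 90/147=0.6122, 1/147=0.0068, 3/147=0.0204, 2/147=0.0136, 8/147=0.0544
Proportions for Species B (n=254): 15/254=0.0591, 52/254=0.2047, 55/254=0.2165, 45/254=0.1772, 47/254=0.1850, 40/254=0.1575
Σ|p₁ᵢ − p₂ᵢ| = 0.2334 + 0.4075 + 0.2097 + 0.1568 + 0.1714 + 0.1031 = 1.2819
D = 1 − ½ × 1.2819 = 1 − 0.64095 = 0.35905
D = 0.35905 < 0.7 → No.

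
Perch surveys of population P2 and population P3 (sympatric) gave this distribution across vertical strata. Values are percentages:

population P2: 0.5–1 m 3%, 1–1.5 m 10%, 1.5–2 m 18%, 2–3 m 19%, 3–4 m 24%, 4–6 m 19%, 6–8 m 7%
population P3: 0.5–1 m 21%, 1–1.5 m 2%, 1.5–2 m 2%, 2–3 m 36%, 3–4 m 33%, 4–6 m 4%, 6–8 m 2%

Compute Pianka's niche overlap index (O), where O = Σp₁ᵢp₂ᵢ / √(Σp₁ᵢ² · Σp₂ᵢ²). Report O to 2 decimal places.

0.75

Convert percentages to proportions (divide by 100).
Σ p₁ᵢp₂ᵢ = 0.0063 + 0.0020 + 0.0036 + 0.0684 + 0.0792 + 0.0076 + 0.0014 = 0.1685
Σp_1ᵢ² = 0.03² + 0.10² + 0.18² + 0.19² + 0.24² + 0.19² + 0.07² = 0.0009 + 0.0100 + 0.0324 + 0.0361 + 0.0576 + 0.0361 + 0.0049 = 0.1780
Σp_2ᵢ² = 0.21² + 0.02² + 0.02² + 0.36² + 0.33² + 0.04² + 0.02² = 0.0441 + 0.0004 + 0.0004 + 0.1296 + 0.1089 + 0.0016 + 0.0004 = 0.2854
O = 0.1685 / √(0.1780 × 0.2854) = 0.1685 / 0.22539 = 0.7476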